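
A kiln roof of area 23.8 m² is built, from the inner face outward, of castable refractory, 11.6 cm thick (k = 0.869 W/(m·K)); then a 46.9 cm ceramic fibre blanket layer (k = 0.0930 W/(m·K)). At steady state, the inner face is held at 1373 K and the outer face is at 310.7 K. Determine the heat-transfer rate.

Q = 4880 W

Treat each layer as a resistance in series:
  R_castable refractory = L/(kA) = 0.116/(0.869·23.8) = 0.005609 K/W
  R_ceramic fibre blanket = L/(kA) = 0.469/(0.0930·23.8) = 0.2119 K/W
ΣR = 0.005609 + 0.2119 = 0.2175 K/W
Q = ΔT/ΣR = (1373 K − 310.7 K)/0.2175 = 4880 W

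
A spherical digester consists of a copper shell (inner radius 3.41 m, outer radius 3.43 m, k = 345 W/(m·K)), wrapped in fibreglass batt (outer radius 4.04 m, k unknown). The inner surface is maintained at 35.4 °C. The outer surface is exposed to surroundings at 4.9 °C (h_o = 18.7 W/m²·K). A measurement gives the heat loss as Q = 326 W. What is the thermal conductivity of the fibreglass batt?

k = 0.0375 W/m·K

ΣR = ΔT/Q = |35.4 − 4.9|/326 = 0.09356 K/W
Known resistances:
  R_copper = (1/3.41 − 1/3.43)/(4πk) = 0.001710/(4π·345) = 3.944×10^-7 K/W
  R_conv,out = 1/(4πr²h) = 1/(4π·4.04²·18.7) = 2.607×10^-4 K/W
R_fibreglass batt = ΣR − ΣR_known = 0.09356 − 2.611×10^-4 = 0.09330 K/W
(1/r₁−1/r₂)/(4πk) = 0.09330 ⇒ k = 0.04402/(4π·0.09330) = 0.0375 W/m·K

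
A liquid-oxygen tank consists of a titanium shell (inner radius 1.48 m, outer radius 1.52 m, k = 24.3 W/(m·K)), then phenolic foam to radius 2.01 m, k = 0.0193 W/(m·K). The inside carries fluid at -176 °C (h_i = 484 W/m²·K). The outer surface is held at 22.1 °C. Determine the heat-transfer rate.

Resistance network (inner→outer):
  R_conv,in = 1/(4πr²h) = 1/(4π·1.48²·484) = 7.506×10^-5 K/W
  R_titanium = (1/1.48 − 1/1.52)/(4πk) = 0.01778/(4π·24.3) = 5.823×10^-5 K/W
  R_phenolic foam = (1/1.52 − 1/2.01)/(4πk) = 0.1604/(4π·0.0193) = 0.6613 K/W
ΣR = 7.506×10^-5 + 5.823×10^-5 + 0.6613 = 0.6614 K/W
Q = ΔT/ΣR = (-176 °C − 22.1 °C)/0.6614 = -300 W
(Negative Q ⇒ heat flows inward; heat gain = 300 W.)

Q = 300 W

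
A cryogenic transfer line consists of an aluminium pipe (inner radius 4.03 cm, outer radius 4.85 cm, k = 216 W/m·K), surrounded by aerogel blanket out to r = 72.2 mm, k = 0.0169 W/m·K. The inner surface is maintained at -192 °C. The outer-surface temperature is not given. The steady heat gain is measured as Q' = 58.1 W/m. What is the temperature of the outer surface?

T_out = 25.7 °C

Sum the resistances:
  R'_aluminium = ln(0.0485/0.0403)/(2πk) = 0.1852/(2π·216) = 1.365×10^-4 m·K/W
  R'_aerogel blanket = ln(0.0722/0.0485)/(2πk) = 0.3979/(2π·0.0169) = 3.747 m·K/W
ΣR = 3.747 m·K/W
ΔT = Q'·ΣR = 58.1 × 3.747 = 217.7 K
Heat flows inward, so T_out = T_in + ΔT = -192 + 217.7 = 25.7 °C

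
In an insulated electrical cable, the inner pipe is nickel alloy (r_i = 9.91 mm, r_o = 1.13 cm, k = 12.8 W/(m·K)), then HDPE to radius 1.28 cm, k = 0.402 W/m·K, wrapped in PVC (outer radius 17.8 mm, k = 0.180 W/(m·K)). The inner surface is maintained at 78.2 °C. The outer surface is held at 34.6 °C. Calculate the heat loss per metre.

Q' = 127 W/m

Treat each layer as a resistance in series:
  R'_nickel alloy = ln(0.0113/0.00991)/(2πk) = 0.1313/(2π·12.8) = 0.001632 m·K/W
  R'_HDPE = ln(0.0128/0.0113)/(2πk) = 0.1246/(2π·0.402) = 0.04935 m·K/W
  R'_PVC = ln(0.0178/0.0128)/(2πk) = 0.3298/(2π·0.180) = 0.2916 m·K/W
ΣR = 0.001632 + 0.04935 + 0.2916 = 0.3426 m·K/W
Q' = ΔT/ΣR = (78.2 °C − 34.6 °C)/0.3426 = 127 W/m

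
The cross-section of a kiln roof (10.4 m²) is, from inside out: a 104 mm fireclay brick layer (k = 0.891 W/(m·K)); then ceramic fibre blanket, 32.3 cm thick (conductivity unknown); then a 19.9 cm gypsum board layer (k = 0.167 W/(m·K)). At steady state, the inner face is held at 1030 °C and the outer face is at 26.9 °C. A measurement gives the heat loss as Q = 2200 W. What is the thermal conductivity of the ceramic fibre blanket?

ΣR = ΔT/Q = |1030 − 26.9|/2200 = 0.4560 K/W
Known resistances:
  R_fireclay brick = L/(kA) = 0.104/(0.891·10.4) = 0.01122 K/W
  R_gypsum board = L/(kA) = 0.199/(0.167·10.4) = 0.1146 K/W
R_ceramic fibre blanket = ΣR − ΣR_known = 0.4560 − 0.1258 = 0.3302 K/W
L/(kA) = 0.3302 ⇒ k = 0.323/(0.3302·10.4) = 0.0941 W/m·K

k = 0.0941 W/m·K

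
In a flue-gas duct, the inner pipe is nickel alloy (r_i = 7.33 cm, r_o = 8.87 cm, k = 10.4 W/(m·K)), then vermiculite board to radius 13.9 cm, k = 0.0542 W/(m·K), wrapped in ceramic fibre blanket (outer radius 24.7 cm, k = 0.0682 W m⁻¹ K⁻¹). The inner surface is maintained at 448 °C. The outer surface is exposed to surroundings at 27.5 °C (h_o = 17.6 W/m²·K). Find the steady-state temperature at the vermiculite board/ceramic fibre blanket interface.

Treat each layer as a resistance in series:
  R'_nickel alloy = ln(0.0887/0.0733)/(2πk) = 0.1907/(2π·10.4) = 0.002918 m·K/W
  R'_vermiculite board = ln(0.139/0.0887)/(2πk) = 0.4492/(2π·0.0542) = 1.319 m·K/W
  R'_ceramic fibre blanket = ln(0.247/0.139)/(2πk) = 0.5749/(2π·0.0682) = 1.342 m·K/W
  R'_conv,out = 1/(2πr h) = 1/(2π·0.247·17.6) = 0.03661 m·K/W
ΣR = 0.002918 + 1.319 + 1.342 + 0.03661 = 2.701 m·K/W
Q' = ΔT/ΣR = (448 °C − 27.5 °C)/2.701 = 155.7 W/m
From the inner boundary to the vermiculite board/ceramic fibre blanket interface, ΣR_partial = 1.322 m·K/W.
T_interface = T_in − Q'·ΣR_partial = 448 °C − (155.7)(1.322) = 242 °C

T = 242 °C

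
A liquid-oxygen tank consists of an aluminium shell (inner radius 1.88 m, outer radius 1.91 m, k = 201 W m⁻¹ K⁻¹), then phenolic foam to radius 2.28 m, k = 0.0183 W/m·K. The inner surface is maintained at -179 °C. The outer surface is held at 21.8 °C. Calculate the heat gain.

Q = 543 W

Treat each layer as a resistance in series:
  R_aluminium = (1/1.88 − 1/1.91)/(4πk) = 0.008355/(4π·201) = 3.308×10^-6 K/W
  R_phenolic foam = (1/1.91 − 1/2.28)/(4πk) = 0.08496/(4π·0.0183) = 0.3695 K/W
ΣR = 3.308×10^-6 + 0.3695 = 0.3695 K/W
Q = ΔT/ΣR = (-179 °C − 21.8 °C)/0.3695 = -543 W
(Negative Q ⇒ heat flows inward; heat gain = 543 W.)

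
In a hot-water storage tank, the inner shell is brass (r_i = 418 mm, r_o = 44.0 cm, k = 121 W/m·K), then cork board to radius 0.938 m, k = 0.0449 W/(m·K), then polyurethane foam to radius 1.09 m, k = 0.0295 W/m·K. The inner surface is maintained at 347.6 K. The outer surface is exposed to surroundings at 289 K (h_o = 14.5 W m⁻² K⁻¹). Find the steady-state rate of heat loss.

Series thermal resistances, inner to outer:
  R_brass = (1/0.418 − 1/0.440)/(4πk) = 0.1196/(4π·121) = 7.867×10^-5 K/W
  R_cork board = (1/0.440 − 1/0.938)/(4πk) = 1.207/(4π·0.0449) = 2.139 K/W
  R_polyurethane foam = (1/0.938 − 1/1.09)/(4πk) = 0.1487/(4π·0.0295) = 0.4010 K/W
  R_conv,out = 1/(4πr²h) = 1/(4π·1.09²·14.5) = 0.004619 K/W
ΣR = 7.867×10^-5 + 2.139 + 0.4010 + 0.004619 = 2.545 K/W
Q = ΔT/ΣR = (347.6 K − 289 K)/2.545 = 23.0 W

Q = 23.0 W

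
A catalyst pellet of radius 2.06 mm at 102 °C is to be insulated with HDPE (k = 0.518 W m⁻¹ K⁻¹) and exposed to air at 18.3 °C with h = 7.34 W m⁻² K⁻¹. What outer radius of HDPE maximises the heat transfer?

r_cr = 14.1 cm

For a sphere, r_cr = 2k_ins/h = 2·0.518/7.34 = 0.141 m = 14.1 cm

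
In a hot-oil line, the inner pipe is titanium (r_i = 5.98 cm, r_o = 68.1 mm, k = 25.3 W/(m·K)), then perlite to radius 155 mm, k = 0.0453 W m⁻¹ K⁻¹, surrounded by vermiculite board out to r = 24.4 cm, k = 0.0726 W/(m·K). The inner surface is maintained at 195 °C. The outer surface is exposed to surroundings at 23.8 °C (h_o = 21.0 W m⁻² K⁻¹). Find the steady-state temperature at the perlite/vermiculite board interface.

T = 68.6 °C

Resistance network (inner→outer):
  R'_titanium = ln(0.0681/0.0598)/(2πk) = 0.1300/(2π·25.3) = 8.176×10^-4 m·K/W
  R'_perlite = ln(0.155/0.0681)/(2πk) = 0.8224/(2π·0.0453) = 2.890 m·K/W
  R'_vermiculite board = ln(0.244/0.155)/(2πk) = 0.4537/(2π·0.0726) = 0.9947 m·K/W
  R'_conv,out = 1/(2πr h) = 1/(2π·0.244·21.0) = 0.03106 m·K/W
ΣR = 8.176×10^-4 + 2.890 + 0.9947 + 0.03106 = 3.917 m·K/W
Q' = ΔT/ΣR = (195 °C − 23.8 °C)/3.917 = 43.71 W/m
From the inner boundary to the perlite/vermiculite board interface, ΣR_partial = 2.891 m·K/W.
T_interface = T_in − Q'·ΣR_partial = 195 °C − (43.71)(2.891) = 68.6 °C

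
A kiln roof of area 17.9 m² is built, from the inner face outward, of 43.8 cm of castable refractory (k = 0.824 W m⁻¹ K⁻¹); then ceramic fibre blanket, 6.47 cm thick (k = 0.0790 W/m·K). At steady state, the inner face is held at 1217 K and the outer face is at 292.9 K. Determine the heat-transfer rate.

Q = 12.2 kW

Resistance network (inner→outer):
  R_castable refractory = L/(kA) = 0.438/(0.824·17.9) = 0.02970 K/W
  R_ceramic fibre blanket = L/(kA) = 0.0647/(0.0790·17.9) = 0.04575 K/W
ΣR = 0.02970 + 0.04575 = 0.07545 K/W
Q = ΔT/ΣR = (1217 K − 292.9 K)/0.07545 = 12200 W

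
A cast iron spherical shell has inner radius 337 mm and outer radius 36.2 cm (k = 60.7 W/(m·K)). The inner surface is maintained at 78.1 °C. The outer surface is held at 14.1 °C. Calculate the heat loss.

Q = 4πk·ΔT/(1/r₁ − 1/r₂) = 4π × 60.7 × 64 / (1/0.337 − 1/0.362) = 2.38×10^5 W

Q = 2.38×10^5 W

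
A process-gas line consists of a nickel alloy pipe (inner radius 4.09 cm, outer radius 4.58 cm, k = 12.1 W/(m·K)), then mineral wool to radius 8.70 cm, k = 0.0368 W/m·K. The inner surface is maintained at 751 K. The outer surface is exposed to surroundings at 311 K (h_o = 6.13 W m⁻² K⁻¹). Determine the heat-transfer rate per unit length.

Q' = 143 W/m

Resistance network (inner→outer):
  R'_nickel alloy = ln(0.0458/0.0409)/(2πk) = 0.1132/(2π·12.1) = 0.001488 m·K/W
  R'_mineral wool = ln(0.0870/0.0458)/(2πk) = 0.6416/(2π·0.0368) = 2.775 m·K/W
  R'_conv,out = 1/(2πr h) = 1/(2π·0.0870·6.13) = 0.2984 m·K/W
ΣR = 0.001488 + 2.775 + 0.2984 = 3.075 m·K/W
Q' = ΔT/ΣR = (751 K − 311 K)/3.075 = 143 W/m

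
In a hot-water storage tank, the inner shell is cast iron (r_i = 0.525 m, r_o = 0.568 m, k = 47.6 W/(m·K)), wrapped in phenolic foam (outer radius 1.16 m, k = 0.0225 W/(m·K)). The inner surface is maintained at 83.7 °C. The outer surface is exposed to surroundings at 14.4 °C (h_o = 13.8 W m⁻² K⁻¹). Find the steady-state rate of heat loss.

Resistance network (inner→outer):
  R_cast iron = (1/0.525 − 1/0.568)/(4πk) = 0.1442/(4π·47.6) = 2.411×10^-4 K/W
  R_phenolic foam = (1/0.568 − 1/1.16)/(4πk) = 0.8985/(4π·0.0225) = 3.178 K/W
  R_conv,out = 1/(4πr²h) = 1/(4π·1.16²·13.8) = 0.004285 K/W
ΣR = 2.411×10^-4 + 3.178 + 0.004285 = 3.183 K/W
Q = ΔT/ΣR = (83.7 °C − 14.4 °C)/3.183 = 21.8 W

Q = 21.8 W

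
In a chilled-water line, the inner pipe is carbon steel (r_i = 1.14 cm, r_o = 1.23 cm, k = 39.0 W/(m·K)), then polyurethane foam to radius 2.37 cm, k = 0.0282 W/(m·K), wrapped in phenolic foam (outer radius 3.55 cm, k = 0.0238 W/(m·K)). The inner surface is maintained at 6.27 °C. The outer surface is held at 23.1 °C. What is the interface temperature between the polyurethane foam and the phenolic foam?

Resistance network (inner→outer):
  R'_carbon steel = ln(0.0123/0.0114)/(2πk) = 0.07599/(2π·39.0) = 3.101×10^-4 m·K/W
  R'_polyurethane foam = ln(0.0237/0.0123)/(2πk) = 0.6559/(2π·0.0282) = 3.702 m·K/W
  R'_phenolic foam = ln(0.0355/0.0237)/(2πk) = 0.4041/(2π·0.0238) = 2.702 m·K/W
ΣR = 3.101×10^-4 + 3.702 + 2.702 = 6.404 m·K/W
Q' = ΔT/ΣR = (6.27 °C − 23.1 °C)/6.404 = -2.628 W/m
From the inner boundary to the polyurethane foam/phenolic foam interface, ΣR_partial = 3.702 m·K/W.
T_interface = T_in − Q'·ΣR_partial = 6.27 °C − (-2.628)(3.702) = 16.0 °C

T = 16.0 °C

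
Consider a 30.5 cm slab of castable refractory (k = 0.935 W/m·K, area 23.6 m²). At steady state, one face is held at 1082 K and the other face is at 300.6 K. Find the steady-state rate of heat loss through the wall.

Q = 56.5 kW

Q = kA·ΔT/L = 0.935 × 23.6 × |1082 K − 300.6 K| / 0.305 = 56500 W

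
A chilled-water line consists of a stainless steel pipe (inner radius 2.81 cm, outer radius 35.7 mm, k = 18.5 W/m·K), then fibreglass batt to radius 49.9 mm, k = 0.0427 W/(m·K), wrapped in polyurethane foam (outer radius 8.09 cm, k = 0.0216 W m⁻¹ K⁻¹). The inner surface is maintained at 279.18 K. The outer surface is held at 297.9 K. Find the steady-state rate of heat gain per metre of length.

Series thermal resistances, inner to outer:
  R'_stainless steel = ln(0.0357/0.0281)/(2πk) = 0.2394/(2π·18.5) = 0.002059 m·K/W
  R'_fibreglass batt = ln(0.0499/0.0357)/(2πk) = 0.3349/(2π·0.0427) = 1.248 m·K/W
  R'_polyurethane foam = ln(0.0809/0.0499)/(2πk) = 0.4832/(2π·0.0216) = 3.560 m·K/W
ΣR = 0.002059 + 1.248 + 3.560 = 4.810 m·K/W
Q' = ΔT/ΣR = (279.18 K − 297.9 K)/4.810 = -3.89 W/m
(Negative Q' ⇒ heat flows inward; heat gain = 3.89 W/m.)

Q' = 3.89 W/m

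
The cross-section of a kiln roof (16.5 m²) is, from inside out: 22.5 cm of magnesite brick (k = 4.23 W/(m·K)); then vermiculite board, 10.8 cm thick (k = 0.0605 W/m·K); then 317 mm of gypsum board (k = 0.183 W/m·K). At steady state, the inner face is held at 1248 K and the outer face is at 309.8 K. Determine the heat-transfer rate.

Q = 4340 W

Resistance network (inner→outer):
  R_magnesite brick = L/(kA) = 0.225/(4.23·16.5) = 0.003224 K/W
  R_vermiculite board = L/(kA) = 0.108/(0.0605·16.5) = 0.1082 K/W
  R_gypsum board = L/(kA) = 0.317/(0.183·16.5) = 0.1050 K/W
ΣR = 0.003224 + 0.1082 + 0.1050 = 0.2164 K/W
Q = ΔT/ΣR = (1248 K − 309.8 K)/0.2164 = 4340 W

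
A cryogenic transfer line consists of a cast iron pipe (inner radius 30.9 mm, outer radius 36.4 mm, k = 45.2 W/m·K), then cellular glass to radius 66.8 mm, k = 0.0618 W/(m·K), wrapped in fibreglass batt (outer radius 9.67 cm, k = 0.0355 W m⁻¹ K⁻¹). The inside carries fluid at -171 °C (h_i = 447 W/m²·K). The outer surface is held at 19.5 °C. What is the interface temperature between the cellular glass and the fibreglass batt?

T = -78.2 °C

Series thermal resistances, inner to outer:
  R'_conv,in = 1/(2πr h) = 1/(2π·0.0309·447) = 0.01152 m·K/W
  R'_cast iron = ln(0.0364/0.0309)/(2πk) = 0.1638/(2π·45.2) = 5.768×10^-4 m·K/W
  R'_cellular glass = ln(0.0668/0.0364)/(2πk) = 0.6071/(2π·0.0618) = 1.564 m·K/W
  R'_fibreglass batt = ln(0.0967/0.0668)/(2πk) = 0.3699/(2π·0.0355) = 1.658 m·K/W
ΣR = 0.01152 + 5.768×10^-4 + 1.564 + 1.658 = 3.234 m·K/W
Q' = ΔT/ΣR = (-171 °C − 19.5 °C)/3.234 = -58.91 W/m
From the inner boundary to the cellular glass/fibreglass batt interface, ΣR_partial = 1.576 m·K/W.
T_interface = T_in − Q'·ΣR_partial = -171 °C − (-58.91)(1.576) = -78.2 °C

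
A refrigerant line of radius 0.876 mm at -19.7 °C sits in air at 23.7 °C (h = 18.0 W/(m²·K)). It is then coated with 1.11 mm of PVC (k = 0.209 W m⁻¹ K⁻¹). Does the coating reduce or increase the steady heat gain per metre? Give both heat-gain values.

Critical radius for a cylinder: r_cr = k/h = 0.0116 m = 1.16 cm.
Outer radius after coating: r₂ = 8.76×10^-4 + 0.00111 = 0.001986 m.
Since r₁ < r_cr and r₂ ≤ r_cr, the coating moves toward the maximum at r_cr — heat gain rises.
Bare: R = 1/(2πr₁h) = 10.09 m·K/W; Q = 43.4/10.09 = 4.30 W/m.
Coated: R = R_cond + R_conv = 5.075 m·K/W; Q = 43.4/5.075 = 8.55 W/m.

increases: 4.30 → 8.55 W/m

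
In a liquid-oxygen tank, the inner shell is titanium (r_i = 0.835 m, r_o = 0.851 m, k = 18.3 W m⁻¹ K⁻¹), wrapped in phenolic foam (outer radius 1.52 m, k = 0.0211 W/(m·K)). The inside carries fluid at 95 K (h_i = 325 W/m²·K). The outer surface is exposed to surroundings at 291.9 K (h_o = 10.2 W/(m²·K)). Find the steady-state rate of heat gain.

Treat each layer as a resistance in series:
  R_conv,in = 1/(4πr²h) = 1/(4π·0.835²·325) = 3.512×10^-4 K/W
  R_titanium = (1/0.835 − 1/0.851)/(4πk) = 0.02252/(4π·18.3) = 9.791×10^-5 K/W
  R_phenolic foam = (1/0.851 − 1/1.52)/(4πk) = 0.5172/(4π·0.0211) = 1.951 K/W
  R_conv,out = 1/(4πr²h) = 1/(4π·1.52²·10.2) = 0.003377 K/W
ΣR = 3.512×10^-4 + 9.791×10^-5 + 1.951 + 0.003377 = 1.955 K/W
Q = ΔT/ΣR = (95 K − 291.9 K)/1.955 = -101 W
(Negative Q ⇒ heat flows inward; heat gain = 101 W.)

Q = 101 W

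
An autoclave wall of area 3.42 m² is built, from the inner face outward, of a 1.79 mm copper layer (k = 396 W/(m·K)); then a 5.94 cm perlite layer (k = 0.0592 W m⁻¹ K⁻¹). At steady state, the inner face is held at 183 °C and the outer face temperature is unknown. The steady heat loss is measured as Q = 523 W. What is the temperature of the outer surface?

Series resistances:
  R_copper = L/(kA) = 0.00179/(396·3.42) = 1.322×10^-6 K/W
  R_perlite = L/(kA) = 0.0594/(0.0592·3.42) = 0.2934 K/W
ΣR = 0.2934 K/W
ΔT = Q·ΣR = 523 × 0.2934 = 153.4 K
Heat flows outward, so T_out = T_in − ΔT = 183 − 153.4 = 29.6 °C

T_out = 29.6 °C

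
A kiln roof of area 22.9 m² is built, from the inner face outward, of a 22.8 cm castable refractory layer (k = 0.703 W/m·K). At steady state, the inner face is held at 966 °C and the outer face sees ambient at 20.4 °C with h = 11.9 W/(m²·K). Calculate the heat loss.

Q = 53000 W

Treat each layer as a resistance in series:
  R_castable refractory = L/(kA) = 0.228/(0.703·22.9) = 0.01416 K/W
  R_conv,out = 1/(hA) = 1/(11.9·22.9) = 0.003670 K/W
ΣR = 0.01416 + 0.003670 = 0.01783 K/W
Q = ΔT/ΣR = (966 °C − 20.4 °C)/0.01783 = 53000 W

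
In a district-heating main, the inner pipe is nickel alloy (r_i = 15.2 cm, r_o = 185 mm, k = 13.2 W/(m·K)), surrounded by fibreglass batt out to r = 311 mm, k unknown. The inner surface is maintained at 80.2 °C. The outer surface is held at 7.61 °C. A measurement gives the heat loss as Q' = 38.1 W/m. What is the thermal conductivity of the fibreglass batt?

ΣR = ΔT/Q' = |80.2 − 7.61|/38.1 = 1.905 m·K/W
Known resistances:
  R'_nickel alloy = ln(0.185/0.152)/(2πk) = 0.1965/(2π·13.2) = 0.002369 m·K/W
R_fibreglass batt = ΣR − ΣR_known = 1.905 − 0.002369 = 1.903 m·K/W
ln(r₂/r₁)/(2πk) = 1.903 ⇒ k = 0.5194/(2π·1.903) = 0.0434 W/m·K

k = 0.0434 W/m·K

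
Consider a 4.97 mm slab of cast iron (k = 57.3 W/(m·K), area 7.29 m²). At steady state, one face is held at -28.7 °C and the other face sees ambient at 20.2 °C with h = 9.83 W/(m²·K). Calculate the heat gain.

Q = 3500 W

Resistance network (inner→outer):
  R_cast iron = L/(kA) = 0.00497/(57.3·7.29) = 1.190×10^-5 K/W
  R_conv,out = 1/(hA) = 1/(9.83·7.29) = 0.01395 K/W
ΣR = 1.190×10^-5 + 0.01395 = 0.01396 K/W
Q = ΔT/ΣR = (-28.7 °C − 20.2 °C)/0.01396 = -3500 W
(Negative Q ⇒ heat flows inward; heat gain = 3500 W.)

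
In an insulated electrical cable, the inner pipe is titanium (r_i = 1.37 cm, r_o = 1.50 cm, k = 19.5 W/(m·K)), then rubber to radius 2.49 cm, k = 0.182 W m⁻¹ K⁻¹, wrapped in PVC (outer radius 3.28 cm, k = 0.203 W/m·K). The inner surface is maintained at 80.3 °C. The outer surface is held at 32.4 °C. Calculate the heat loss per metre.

Q' = 72.6 W/m

Series thermal resistances, inner to outer:
  R'_titanium = ln(0.0150/0.0137)/(2πk) = 0.09065/(2π·19.5) = 7.399×10^-4 m·K/W
  R'_rubber = ln(0.0249/0.0150)/(2πk) = 0.5068/(2π·0.182) = 0.4432 m·K/W
  R'_PVC = ln(0.0328/0.0249)/(2πk) = 0.2756/(2π·0.203) = 0.2160 m·K/W
ΣR = 7.399×10^-4 + 0.4432 + 0.2160 = 0.6599 m·K/W
Q' = ΔT/ΣR = (80.3 °C − 32.4 °C)/0.6599 = 72.6 W/m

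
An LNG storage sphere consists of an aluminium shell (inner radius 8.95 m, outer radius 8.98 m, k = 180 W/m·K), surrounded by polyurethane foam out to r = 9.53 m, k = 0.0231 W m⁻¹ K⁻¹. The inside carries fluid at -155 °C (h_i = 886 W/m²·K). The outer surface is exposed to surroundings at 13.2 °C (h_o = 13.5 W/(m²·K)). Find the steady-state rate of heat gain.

Resistance network (inner→outer):
  R_conv,in = 1/(4πr²h) = 1/(4π·8.95²·886) = 1.121×10^-6 K/W
  R_aluminium = (1/8.95 − 1/8.98)/(4πk) = 3.733×10^-4/(4π·180) = 1.650×10^-7 K/W
  R_polyurethane foam = (1/8.98 − 1/9.53)/(4πk) = 0.006427/(4π·0.0231) = 0.02214 K/W
  R_conv,out = 1/(4πr²h) = 1/(4π·9.53²·13.5) = 6.490×10^-5 K/W
ΣR = 1.121×10^-6 + 1.650×10^-7 + 0.02214 + 6.490×10^-5 = 0.02221 K/W
Q = ΔT/ΣR = (-155 °C − 13.2 °C)/0.02221 = -7570 W
(Negative Q ⇒ heat flows inward; heat gain = 7570 W.)

Q = 7.57 kW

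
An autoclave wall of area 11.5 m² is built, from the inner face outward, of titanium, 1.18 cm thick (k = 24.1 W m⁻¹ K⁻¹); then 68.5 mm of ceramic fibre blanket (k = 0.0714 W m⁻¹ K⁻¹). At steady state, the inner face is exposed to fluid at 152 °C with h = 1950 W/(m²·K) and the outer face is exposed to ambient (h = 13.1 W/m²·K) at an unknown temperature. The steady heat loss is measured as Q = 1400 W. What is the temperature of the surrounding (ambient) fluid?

Series resistances:
  R_conv,in = 1/(hA) = 1/(1950·11.5) = 4.459×10^-5 K/W
  R_titanium = L/(kA) = 0.0118/(24.1·11.5) = 4.258×10^-5 K/W
  R_ceramic fibre blanket = L/(kA) = 0.0685/(0.0714·11.5) = 0.08342 K/W
  R_conv,out = 1/(hA) = 1/(13.1·11.5) = 0.006638 K/W
ΣR = 0.09015 K/W
ΔT = Q·ΣR = 1400 × 0.09015 = 126.2 K
Heat flows outward, so T_out = T_in − ΔT = 152 − 126.2 = 25.8 °C

T_out = 25.8 °C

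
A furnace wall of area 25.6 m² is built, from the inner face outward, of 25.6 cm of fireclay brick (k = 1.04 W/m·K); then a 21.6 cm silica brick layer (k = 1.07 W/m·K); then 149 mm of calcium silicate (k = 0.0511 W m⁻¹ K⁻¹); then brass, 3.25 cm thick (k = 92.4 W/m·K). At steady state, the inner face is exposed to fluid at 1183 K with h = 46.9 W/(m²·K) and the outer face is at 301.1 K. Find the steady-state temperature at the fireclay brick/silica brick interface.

Series thermal resistances, inner to outer:
  R_conv,in = 1/(hA) = 1/(46.9·25.6) = 8.329×10^-4 K/W
  R_fireclay brick = L/(kA) = 0.256/(1.04·25.6) = 0.009615 K/W
  R_silica brick = L/(kA) = 0.216/(1.07·25.6) = 0.007886 K/W
  R_calcium silicate = L/(kA) = 0.149/(0.0511·25.6) = 0.1139 K/W
  R_brass = L/(kA) = 0.0325/(92.4·25.6) = 1.374×10^-5 K/W
ΣR = 8.329×10^-4 + 0.009615 + 0.007886 + 0.1139 + 1.374×10^-5 = 0.1322 K/W
Q = ΔT/ΣR = (1183 K − 301.1 K)/0.1322 = 6671 W
From the inner boundary to the fireclay brick/silica brick interface, ΣR_partial = 0.01045 K/W.
T_interface = T_in − Q·ΣR_partial = 1183 K − (6671)(0.01045) = 1113 K

T = 1113 K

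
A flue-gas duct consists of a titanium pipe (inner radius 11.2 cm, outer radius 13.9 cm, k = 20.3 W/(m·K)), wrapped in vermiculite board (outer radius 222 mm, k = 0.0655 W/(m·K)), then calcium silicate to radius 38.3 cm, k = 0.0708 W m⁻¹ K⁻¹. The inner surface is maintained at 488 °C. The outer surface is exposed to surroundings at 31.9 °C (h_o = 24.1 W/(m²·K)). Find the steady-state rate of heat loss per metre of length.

Q' = 191 W/m

Series thermal resistances, inner to outer:
  R'_titanium = ln(0.139/0.112)/(2πk) = 0.2160/(2π·20.3) = 0.001693 m·K/W
  R'_vermiculite board = ln(0.222/0.139)/(2πk) = 0.4682/(2π·0.0655) = 1.138 m·K/W
  R'_calcium silicate = ln(0.383/0.222)/(2πk) = 0.5454/(2π·0.0708) = 1.226 m·K/W
  R'_conv,out = 1/(2πr h) = 1/(2π·0.383·24.1) = 0.01724 m·K/W
ΣR = 0.001693 + 1.138 + 1.226 + 0.01724 = 2.383 m·K/W
Q' = ΔT/ΣR = (488 °C − 31.9 °C)/2.383 = 191 W/m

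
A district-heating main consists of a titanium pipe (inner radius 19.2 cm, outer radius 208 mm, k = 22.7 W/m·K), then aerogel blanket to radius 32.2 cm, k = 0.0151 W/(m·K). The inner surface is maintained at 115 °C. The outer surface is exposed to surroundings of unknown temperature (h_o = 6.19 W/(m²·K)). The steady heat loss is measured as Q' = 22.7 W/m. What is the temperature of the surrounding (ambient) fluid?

T_out = 8.6 °C

Series resistances:
  R'_titanium = ln(0.208/0.192)/(2πk) = 0.08004/(2π·22.7) = 5.612×10^-4 m·K/W
  R'_aerogel blanket = ln(0.322/0.208)/(2πk) = 0.4370/(2π·0.0151) = 4.606 m·K/W
  R'_conv,out = 1/(2πr h) = 1/(2π·0.322·6.19) = 0.07985 m·K/W
ΣR = 4.687 m·K/W
ΔT = Q'·ΣR = 22.7 × 4.687 = 106.4 K
Heat flows outward, so T_out = T_in − ΔT = 115 − 106.4 = 8.6 °C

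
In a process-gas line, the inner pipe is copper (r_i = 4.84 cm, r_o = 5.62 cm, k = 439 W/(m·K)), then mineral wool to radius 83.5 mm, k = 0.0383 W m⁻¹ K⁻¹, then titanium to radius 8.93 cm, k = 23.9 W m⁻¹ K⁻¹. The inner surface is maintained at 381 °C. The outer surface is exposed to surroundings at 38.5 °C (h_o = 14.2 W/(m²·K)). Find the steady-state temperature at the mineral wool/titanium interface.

T = 62.9 °C

Treat each layer as a resistance in series:
  R'_copper = ln(0.0562/0.0484)/(2πk) = 0.1494/(2π·439) = 5.417×10^-5 m·K/W
  R'_mineral wool = ln(0.0835/0.0562)/(2πk) = 0.3959/(2π·0.0383) = 1.645 m·K/W
  R'_titanium = ln(0.0893/0.0835)/(2πk) = 0.06715/(2π·23.9) = 4.472×10^-4 m·K/W
  R'_conv,out = 1/(2πr h) = 1/(2π·0.0893·14.2) = 0.1255 m·K/W
ΣR = 5.417×10^-5 + 1.645 + 4.472×10^-4 + 0.1255 = 1.771 m·K/W
Q' = ΔT/ΣR = (381 °C − 38.5 °C)/1.771 = 193.4 W/m
From the inner boundary to the mineral wool/titanium interface, ΣR_partial = 1.645 m·K/W.
T_interface = T_in − Q'·ΣR_partial = 381 °C − (193.4)(1.645) = 62.9 °C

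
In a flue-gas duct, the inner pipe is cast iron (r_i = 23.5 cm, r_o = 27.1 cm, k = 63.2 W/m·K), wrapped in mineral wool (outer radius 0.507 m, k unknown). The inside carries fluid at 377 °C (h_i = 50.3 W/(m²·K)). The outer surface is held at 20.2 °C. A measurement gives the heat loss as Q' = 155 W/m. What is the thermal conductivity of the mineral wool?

k = 0.0436 W/m·K

ΣR = ΔT/Q' = |377 − 20.2|/155 = 2.302 m·K/W
Known resistances:
  R'_conv,in = 1/(2πr h) = 1/(2π·0.235·50.3) = 0.01346 m·K/W
  R'_cast iron = ln(0.271/0.235)/(2πk) = 0.1425/(2π·63.2) = 3.589×10^-4 m·K/W
R_mineral wool = ΣR − ΣR_known = 2.302 − 0.01382 = 2.288 m·K/W
ln(r₂/r₁)/(2πk) = 2.288 ⇒ k = 0.6264/(2π·2.288) = 0.0436 W/m·K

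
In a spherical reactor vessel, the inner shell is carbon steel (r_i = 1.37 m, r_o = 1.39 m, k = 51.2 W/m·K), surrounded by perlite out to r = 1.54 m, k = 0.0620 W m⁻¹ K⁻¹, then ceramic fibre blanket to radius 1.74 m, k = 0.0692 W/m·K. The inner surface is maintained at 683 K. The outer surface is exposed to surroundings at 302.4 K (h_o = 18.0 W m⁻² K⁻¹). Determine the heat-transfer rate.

Q = 2150 W

Treat each layer as a resistance in series:
  R_carbon steel = (1/1.37 − 1/1.39)/(4πk) = 0.01050/(4π·51.2) = 1.632×10^-5 K/W
  R_perlite = (1/1.39 − 1/1.54)/(4πk) = 0.07007/(4π·0.0620) = 0.08994 K/W
  R_ceramic fibre blanket = (1/1.54 − 1/1.74)/(4πk) = 0.07464/(4π·0.0692) = 0.08583 K/W
  R_conv,out = 1/(4πr²h) = 1/(4π·1.74²·18.0) = 0.001460 K/W
ΣR = 1.632×10^-5 + 0.08994 + 0.08583 + 0.001460 = 0.1772 K/W
Q = ΔT/ΣR = (683 K − 302.4 K)/0.1772 = 2150 W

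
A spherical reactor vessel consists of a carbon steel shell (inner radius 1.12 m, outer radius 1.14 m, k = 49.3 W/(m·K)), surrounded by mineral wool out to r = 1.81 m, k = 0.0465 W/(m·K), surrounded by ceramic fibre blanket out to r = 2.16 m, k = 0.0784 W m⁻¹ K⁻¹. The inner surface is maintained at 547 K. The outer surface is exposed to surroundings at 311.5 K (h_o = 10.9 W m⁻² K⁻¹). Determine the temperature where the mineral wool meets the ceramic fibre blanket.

Resistance network (inner→outer):
  R_carbon steel = (1/1.12 − 1/1.14)/(4πk) = 0.01566/(4π·49.3) = 2.528×10^-5 K/W
  R_mineral wool = (1/1.14 − 1/1.81)/(4πk) = 0.3247/(4π·0.0465) = 0.5557 K/W
  R_ceramic fibre blanket = (1/1.81 − 1/2.16)/(4πk) = 0.08952/(4π·0.0784) = 0.09087 K/W
  R_conv,out = 1/(4πr²h) = 1/(4π·2.16²·10.9) = 0.001565 K/W
ΣR = 2.528×10^-5 + 0.5557 + 0.09087 + 0.001565 = 0.6482 K/W
Q = ΔT/ΣR = (547 K − 311.5 K)/0.6482 = 363.3 W
From the inner boundary to the mineral wool/ceramic fibre blanket interface, ΣR_partial = 0.5557 K/W.
T_interface = T_in − Q·ΣR_partial = 547 K − (363.3)(0.5557) = 345.1 K

T = 345.1 K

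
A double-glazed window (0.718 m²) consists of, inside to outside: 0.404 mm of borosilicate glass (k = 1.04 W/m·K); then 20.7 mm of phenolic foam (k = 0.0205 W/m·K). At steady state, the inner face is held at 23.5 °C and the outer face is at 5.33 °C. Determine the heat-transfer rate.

Series thermal resistances, inner to outer:
  R_borosilicate glass = L/(kA) = 4.04×10^-4/(1.04·0.718) = 5.410×10^-4 K/W
  R_phenolic foam = L/(kA) = 0.0207/(0.0205·0.718) = 1.406 K/W
ΣR = 5.410×10^-4 + 1.406 = 1.407 K/W
Q = ΔT/ΣR = (23.5 °C − 5.33 °C)/1.407 = 12.9 W

Q = 12.9 W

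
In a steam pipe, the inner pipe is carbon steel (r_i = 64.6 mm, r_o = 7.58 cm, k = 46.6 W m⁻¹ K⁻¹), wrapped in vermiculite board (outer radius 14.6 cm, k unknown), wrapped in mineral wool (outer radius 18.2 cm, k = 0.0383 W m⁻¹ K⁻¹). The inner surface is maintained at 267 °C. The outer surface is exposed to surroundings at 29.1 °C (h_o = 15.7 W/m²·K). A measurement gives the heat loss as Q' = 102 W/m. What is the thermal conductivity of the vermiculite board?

ΣR = ΔT/Q' = |267 − 29.1|/102 = 2.332 m·K/W
Known resistances:
  R'_carbon steel = ln(0.0758/0.0646)/(2πk) = 0.1599/(2π·46.6) = 5.461×10^-4 m·K/W
  R'_mineral wool = ln(0.182/0.146)/(2πk) = 0.2204/(2π·0.0383) = 0.9159 m·K/W
  R'_conv,out = 1/(2πr h) = 1/(2π·0.182·15.7) = 0.05570 m·K/W
R_vermiculite board = ΣR − ΣR_known = 2.332 − 0.9721 = 1.360 m·K/W
ln(r₂/r₁)/(2πk) = 1.360 ⇒ k = 0.6555/(2π·1.360) = 0.0767 W/m·K

k = 0.0767 W/m·K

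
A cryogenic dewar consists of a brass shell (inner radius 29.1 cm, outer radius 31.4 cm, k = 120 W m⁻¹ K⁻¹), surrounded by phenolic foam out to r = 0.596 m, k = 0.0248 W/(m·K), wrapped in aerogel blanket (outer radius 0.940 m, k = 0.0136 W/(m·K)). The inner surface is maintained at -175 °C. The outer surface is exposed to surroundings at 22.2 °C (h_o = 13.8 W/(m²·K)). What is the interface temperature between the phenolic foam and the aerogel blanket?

Resistance network (inner→outer):
  R_brass = (1/0.291 − 1/0.314)/(4πk) = 0.2517/(4π·120) = 1.669×10^-4 K/W
  R_phenolic foam = (1/0.314 − 1/0.596)/(4πk) = 1.507/(4π·0.0248) = 4.835 K/W
  R_aerogel blanket = (1/0.596 − 1/0.940)/(4πk) = 0.6140/(4π·0.0136) = 3.593 K/W
  R_conv,out = 1/(4πr²h) = 1/(4π·0.940²·13.8) = 0.006526 K/W
ΣR = 1.669×10^-4 + 4.835 + 3.593 + 0.006526 = 8.435 K/W
Q = ΔT/ΣR = (-175 °C − 22.2 °C)/8.435 = -23.38 W
From the inner boundary to the phenolic foam/aerogel blanket interface, ΣR_partial = 4.835 K/W.
T_interface = T_in − Q·ΣR_partial = -175 °C − (-23.38)(4.835) = -62.0 °C

T = -62.0 °C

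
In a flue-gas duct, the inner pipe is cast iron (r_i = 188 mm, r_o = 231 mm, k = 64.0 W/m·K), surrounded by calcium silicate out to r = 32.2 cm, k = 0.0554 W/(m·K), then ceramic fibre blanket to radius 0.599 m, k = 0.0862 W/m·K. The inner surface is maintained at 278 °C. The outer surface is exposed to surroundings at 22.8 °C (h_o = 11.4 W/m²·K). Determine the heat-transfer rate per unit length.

Treat each layer as a resistance in series:
  R'_cast iron = ln(0.231/0.188)/(2πk) = 0.2060/(2π·64.0) = 5.122×10^-4 m·K/W
  R'_calcium silicate = ln(0.322/0.231)/(2πk) = 0.3321/(2π·0.0554) = 0.9542 m·K/W
  R'_ceramic fibre blanket = ln(0.599/0.322)/(2πk) = 0.6207/(2π·0.0862) = 1.146 m·K/W
  R'_conv,out = 1/(2πr h) = 1/(2π·0.599·11.4) = 0.02331 m·K/W
ΣR = 5.122×10^-4 + 0.9542 + 1.146 + 0.02331 = 2.124 m·K/W
Q' = ΔT/ΣR = (278 °C − 22.8 °C)/2.124 = 120 W/m

Q' = 120 W/m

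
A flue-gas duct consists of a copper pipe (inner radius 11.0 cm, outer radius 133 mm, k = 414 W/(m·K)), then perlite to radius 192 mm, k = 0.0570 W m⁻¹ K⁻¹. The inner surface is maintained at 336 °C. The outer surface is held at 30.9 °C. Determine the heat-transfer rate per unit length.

Series thermal resistances, inner to outer:
  R'_copper = ln(0.133/0.110)/(2πk) = 0.1899/(2π·414) = 7.299×10^-5 m·K/W
  R'_perlite = ln(0.192/0.133)/(2πk) = 0.3671/(2π·0.0570) = 1.025 m·K/W
ΣR = 7.299×10^-5 + 1.025 = 1.025 m·K/W
Q' = ΔT/ΣR = (336 °C − 30.9 °C)/1.025 = 298 W/m

Q' = 298 W/m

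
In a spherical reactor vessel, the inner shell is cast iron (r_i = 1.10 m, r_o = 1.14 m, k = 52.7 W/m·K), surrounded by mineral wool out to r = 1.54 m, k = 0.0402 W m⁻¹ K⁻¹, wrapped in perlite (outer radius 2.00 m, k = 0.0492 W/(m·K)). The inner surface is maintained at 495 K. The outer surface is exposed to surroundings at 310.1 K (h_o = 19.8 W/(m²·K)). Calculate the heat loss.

Q = 267 W

Resistance network (inner→outer):
  R_cast iron = (1/1.10 − 1/1.14)/(4πk) = 0.03190/(4π·52.7) = 4.817×10^-5 K/W
  R_mineral wool = (1/1.14 − 1/1.54)/(4πk) = 0.2278/(4π·0.0402) = 0.4510 K/W
  R_perlite = (1/1.54 − 1/2.00)/(4πk) = 0.1494/(4π·0.0492) = 0.2416 K/W
  R_conv,out = 1/(4πr²h) = 1/(4π·2.00²·19.8) = 0.001005 K/W
ΣR = 4.817×10^-5 + 0.4510 + 0.2416 + 0.001005 = 0.6937 K/W
Q = ΔT/ΣR = (495 K − 310.1 K)/0.6937 = 267 W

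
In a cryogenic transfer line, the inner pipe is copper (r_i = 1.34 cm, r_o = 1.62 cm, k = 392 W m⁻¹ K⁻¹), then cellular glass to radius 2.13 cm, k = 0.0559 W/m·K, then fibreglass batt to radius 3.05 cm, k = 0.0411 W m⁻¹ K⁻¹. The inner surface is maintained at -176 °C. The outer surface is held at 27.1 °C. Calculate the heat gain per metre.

Treat each layer as a resistance in series:
  R'_copper = ln(0.0162/0.0134)/(2πk) = 0.1898/(2π·392) = 7.704×10^-5 m·K/W
  R'_cellular glass = ln(0.0213/0.0162)/(2πk) = 0.2737/(2π·0.0559) = 0.7792 m·K/W
  R'_fibreglass batt = ln(0.0305/0.0213)/(2πk) = 0.3590/(2π·0.0411) = 1.390 m·K/W
ΣR = 7.704×10^-5 + 0.7792 + 1.390 = 2.169 m·K/W
Q' = ΔT/ΣR = (-176 °C − 27.1 °C)/2.169 = -93.6 W/m
(Negative Q' ⇒ heat flows inward; heat gain = 93.6 W/m.)

Q' = 93.6 W/m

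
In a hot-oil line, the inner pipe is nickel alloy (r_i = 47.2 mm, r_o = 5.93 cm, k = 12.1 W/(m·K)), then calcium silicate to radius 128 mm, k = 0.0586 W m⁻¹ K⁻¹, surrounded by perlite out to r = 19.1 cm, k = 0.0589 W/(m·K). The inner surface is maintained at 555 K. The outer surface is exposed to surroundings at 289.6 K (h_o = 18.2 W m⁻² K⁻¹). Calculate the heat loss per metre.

Q' = 82.4 W/m

Series thermal resistances, inner to outer:
  R'_nickel alloy = ln(0.0593/0.0472)/(2πk) = 0.2282/(2π·12.1) = 0.003002 m·K/W
  R'_calcium silicate = ln(0.128/0.0593)/(2πk) = 0.7694/(2π·0.0586) = 2.090 m·K/W
  R'_perlite = ln(0.191/0.128)/(2πk) = 0.4002/(2π·0.0589) = 1.082 m·K/W
  R'_conv,out = 1/(2πr h) = 1/(2π·0.191·18.2) = 0.04578 m·K/W
ΣR = 0.003002 + 2.090 + 1.082 + 0.04578 = 3.221 m·K/W
Q' = ΔT/ΣR = (555 K − 289.6 K)/3.221 = 82.4 W/m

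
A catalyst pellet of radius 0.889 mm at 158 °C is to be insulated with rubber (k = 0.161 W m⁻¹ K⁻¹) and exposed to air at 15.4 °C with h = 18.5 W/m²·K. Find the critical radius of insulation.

r_cr = 1.74 cm

For a sphere, r_cr = 2k_ins/h = 2·0.161/18.5 = 0.0174 m = 1.74 cm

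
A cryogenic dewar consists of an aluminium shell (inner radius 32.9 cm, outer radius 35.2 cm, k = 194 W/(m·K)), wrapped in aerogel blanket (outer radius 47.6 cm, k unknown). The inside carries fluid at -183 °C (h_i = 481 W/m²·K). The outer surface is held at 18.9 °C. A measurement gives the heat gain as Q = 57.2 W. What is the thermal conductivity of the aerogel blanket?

ΣR = ΔT/Q = |-183 − 18.9|/57.2 = 3.530 K/W
Known resistances:
  R_conv,in = 1/(4πr²h) = 1/(4π·0.329²·481) = 0.001528 K/W
  R_aluminium = (1/0.329 − 1/0.352)/(4πk) = 0.1986/(4π·194) = 8.147×10^-5 K/W
R_aerogel blanket = ΣR − ΣR_known = 3.530 − 0.001609 = 3.528 K/W
(1/r₁−1/r₂)/(4πk) = 3.528 ⇒ k = 0.7401/(4π·3.528) = 0.0167 W/m·K

k = 0.0167 W/m·K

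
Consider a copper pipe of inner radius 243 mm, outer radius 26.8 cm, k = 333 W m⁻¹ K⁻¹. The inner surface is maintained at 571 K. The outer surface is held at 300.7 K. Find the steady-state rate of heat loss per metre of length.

Q' = 2πk·ΔT/ln(r₂/r₁) = 2π × 333 × 270.3 / ln(0.268/0.243) = 5.78×10^6 W/m

Q' = 5780 kW/m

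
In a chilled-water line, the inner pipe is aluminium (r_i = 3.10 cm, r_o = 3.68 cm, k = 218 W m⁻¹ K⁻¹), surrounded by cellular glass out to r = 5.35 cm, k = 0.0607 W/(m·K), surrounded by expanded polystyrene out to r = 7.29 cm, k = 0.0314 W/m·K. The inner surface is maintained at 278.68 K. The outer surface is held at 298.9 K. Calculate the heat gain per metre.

Resistance network (inner→outer):
  R'_aluminium = ln(0.0368/0.0310)/(2πk) = 0.1715/(2π·218) = 1.252×10^-4 m·K/W
  R'_cellular glass = ln(0.0535/0.0368)/(2πk) = 0.3742/(2π·0.0607) = 0.9811 m·K/W
  R'_expanded polystyrene = ln(0.0729/0.0535)/(2πk) = 0.3094/(2π·0.0314) = 1.568 m·K/W
ΣR = 1.252×10^-4 + 0.9811 + 1.568 = 2.549 m·K/W
Q' = ΔT/ΣR = (278.68 K − 298.9 K)/2.549 = -7.93 W/m
(Negative Q' ⇒ heat flows inward; heat gain = 7.93 W/m.)

Q' = 7.93 W/m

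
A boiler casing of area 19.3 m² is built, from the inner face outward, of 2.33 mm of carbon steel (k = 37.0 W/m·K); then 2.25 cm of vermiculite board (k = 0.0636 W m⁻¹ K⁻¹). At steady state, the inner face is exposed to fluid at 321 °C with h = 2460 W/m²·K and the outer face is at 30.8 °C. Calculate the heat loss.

Resistance network (inner→outer):
  R_conv,in = 1/(hA) = 1/(2460·19.3) = 2.106×10^-5 K/W
  R_carbon steel = L/(kA) = 0.00233/(37.0·19.3) = 3.263×10^-6 K/W
  R_vermiculite board = L/(kA) = 0.0225/(0.0636·19.3) = 0.01833 K/W
ΣR = 2.106×10^-5 + 3.263×10^-6 + 0.01833 = 0.01835 K/W
Q = ΔT/ΣR = (321 °C − 30.8 °C)/0.01835 = 15800 W

Q = 15800 W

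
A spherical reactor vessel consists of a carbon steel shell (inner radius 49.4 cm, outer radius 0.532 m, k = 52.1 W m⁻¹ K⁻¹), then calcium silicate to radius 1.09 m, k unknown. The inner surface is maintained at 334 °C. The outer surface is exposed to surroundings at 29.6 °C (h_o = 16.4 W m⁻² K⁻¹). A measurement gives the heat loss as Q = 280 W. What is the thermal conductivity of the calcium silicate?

ΣR = ΔT/Q = |334 − 29.6|/280 = 1.087 K/W
Known resistances:
  R_carbon steel = (1/0.494 − 1/0.532)/(4πk) = 0.1446/(4π·52.1) = 2.209×10^-4 K/W
  R_conv,out = 1/(4πr²h) = 1/(4π·1.09²·16.4) = 0.004084 K/W
R_calcium silicate = ΣR − ΣR_known = 1.087 − 0.004305 = 1.083 K/W
(1/r₁−1/r₂)/(4πk) = 1.083 ⇒ k = 0.9623/(4π·1.083) = 0.0707 W/m·K

k = 0.0707 W/m·K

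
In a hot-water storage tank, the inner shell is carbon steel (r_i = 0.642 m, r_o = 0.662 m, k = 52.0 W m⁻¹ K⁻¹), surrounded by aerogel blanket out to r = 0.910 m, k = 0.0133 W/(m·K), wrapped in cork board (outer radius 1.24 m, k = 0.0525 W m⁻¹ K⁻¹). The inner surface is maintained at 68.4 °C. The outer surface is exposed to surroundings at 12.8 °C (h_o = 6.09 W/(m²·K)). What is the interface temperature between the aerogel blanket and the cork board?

T = 21.4 °C

Treat each layer as a resistance in series:
  R_carbon steel = (1/0.642 − 1/0.662)/(4πk) = 0.04706/(4π·52.0) = 7.202×10^-5 K/W
  R_aerogel blanket = (1/0.662 − 1/0.910)/(4πk) = 0.4117/(4π·0.0133) = 2.463 K/W
  R_cork board = (1/0.910 − 1/1.24)/(4πk) = 0.2924/(4π·0.0525) = 0.4433 K/W
  R_conv,out = 1/(4πr²h) = 1/(4π·1.24²·6.09) = 0.008498 K/W
ΣR = 7.202×10^-5 + 2.463 + 0.4433 + 0.008498 = 2.915 K/W
Q = ΔT/ΣR = (68.4 °C − 12.8 °C)/2.915 = 19.07 W
From the inner boundary to the aerogel blanket/cork board interface, ΣR_partial = 2.463 K/W.
T_interface = T_in − Q·ΣR_partial = 68.4 °C − (19.07)(2.463) = 21.4 °C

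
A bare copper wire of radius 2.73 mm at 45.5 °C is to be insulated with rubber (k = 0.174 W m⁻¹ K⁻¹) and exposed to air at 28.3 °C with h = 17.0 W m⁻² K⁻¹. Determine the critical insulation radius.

r_cr = 1.02 cm

For a cylinder, r_cr = k_ins/h = 0.174/17.0 = 0.0102 m = 1.02 cm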